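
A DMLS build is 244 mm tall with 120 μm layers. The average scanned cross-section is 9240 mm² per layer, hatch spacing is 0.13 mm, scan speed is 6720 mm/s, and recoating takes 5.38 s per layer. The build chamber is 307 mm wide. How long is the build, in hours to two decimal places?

9.02 hours

Layer count = ceil(244 / 0.12) = 2034.
Per-layer scan distance = 9240 / 0.13, so 71076.9 mm.
Per-layer scan time: 71076.9 / 6720 → 10.5769 s.
Time per layer: 10.5769 + 5.38 → 15.9569 s.
Build time = 2034 × 15.9569 = 32456.3346 s = 9.02 hours.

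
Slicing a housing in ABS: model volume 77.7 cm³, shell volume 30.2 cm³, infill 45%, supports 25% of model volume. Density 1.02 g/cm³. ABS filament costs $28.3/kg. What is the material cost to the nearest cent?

$2.05

Interior volume = 77.7 − 30.2, so 47.5 cm³.
Infill deposited: 0.45 × 47.5 → 21.375 cm³.
Support: 0.25 × 77.7 → 19.425 cm³.
Total extruded: 30.2 + 21.375 + 19.425 → 71 cm³.
Mass = 71 × 1.02, so 72.42 g.
At $28.3/kg: 72.42/1000 × 28.3 = $2.05.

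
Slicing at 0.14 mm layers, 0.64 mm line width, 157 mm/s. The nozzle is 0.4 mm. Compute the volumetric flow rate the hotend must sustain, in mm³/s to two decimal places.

A: 0.14 × 0.64 → 0.0896 mm².
Volumetric flow = 157 × 0.0896 = 14.07 mm³/s.

14.07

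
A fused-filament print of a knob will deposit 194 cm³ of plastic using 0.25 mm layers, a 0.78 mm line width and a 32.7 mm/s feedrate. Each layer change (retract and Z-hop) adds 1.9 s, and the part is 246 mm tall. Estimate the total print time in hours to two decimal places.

Bead cross-section = 0.25 × 0.78, so 0.195 mm².
Total extruded path = 194000/0.195 = 994871.8 mm.
Time extruding: 994871.8 / 32.7 → 30424.2 s.
Number of layers: 246 / 0.25 → 984 (rounded up).
Z-hop total: 984 × 1.9 → 1869.6 s.
Total = 30424.2 + 1869.6 = 32293.8 s = 8.97 hours.

8.97 hours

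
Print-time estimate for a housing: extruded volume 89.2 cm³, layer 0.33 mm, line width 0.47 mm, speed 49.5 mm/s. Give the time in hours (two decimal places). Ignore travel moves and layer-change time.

Bead cross-section = 0.33 × 0.47 = 0.1551 mm².
Total extruded path = 89200/0.1551 = 575112.8 mm.
Time extruding = 575112.8 / 49.5 = 11618.4 s.
In the requested units: 11618.4 s = 3.23 hours.

3.23 hours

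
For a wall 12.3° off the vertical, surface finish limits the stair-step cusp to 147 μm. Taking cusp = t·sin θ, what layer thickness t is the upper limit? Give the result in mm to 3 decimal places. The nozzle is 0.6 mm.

Layer height = cusp / sin(12.3°) = 0.147 / 0.2130 = 0.690 mm.

0.690 mm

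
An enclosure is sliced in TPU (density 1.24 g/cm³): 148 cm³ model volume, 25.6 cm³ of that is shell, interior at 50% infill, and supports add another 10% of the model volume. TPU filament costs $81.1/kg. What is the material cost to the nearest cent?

Volume inside the shell: 148 − 25.6 → 122.4 cm³.
Infill deposited = 0.50 × 122.4 = 61.2 cm³.
Support = 0.10 × 148 = 14.8 cm³.
Total printed volume = 25.6 + 61.2 + 14.8, so 101.6 cm³.
Mass = 101.6 × 1.24 = 125.984 g.
At $81.1/kg: 125.984/1000 × 81.1 = $10.22.

$10.22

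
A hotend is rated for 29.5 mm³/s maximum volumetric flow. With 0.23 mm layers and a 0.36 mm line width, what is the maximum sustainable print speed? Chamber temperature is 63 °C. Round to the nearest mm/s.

Extrusion cross-section = 0.23 × 0.36 = 0.0828 mm².
v_max = Q/A = 29.5/0.0828 = 356.28 mm/s → 356 mm/s.

356 mm/s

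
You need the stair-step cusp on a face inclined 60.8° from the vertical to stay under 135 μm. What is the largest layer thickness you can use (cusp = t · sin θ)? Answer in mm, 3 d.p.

0.155 mm

t = h_c / sin θ = 0.135 / 0.8729 = 0.155 mm.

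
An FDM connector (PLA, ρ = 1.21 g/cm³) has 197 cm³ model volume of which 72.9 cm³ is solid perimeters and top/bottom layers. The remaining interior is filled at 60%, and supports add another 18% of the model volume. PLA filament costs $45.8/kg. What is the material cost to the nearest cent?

$10.13

Infill region = 197 − 72.9 = 124.1 cm³.
Deposited infill = 0.60 × 124.1, so 74.46 cm³.
Support = 0.18 × 197, so 35.46 cm³.
Total printed volume = 72.9 + 74.46 + 35.46 = 182.82 cm³.
Mass = 182.82 × 1.21 = 221.2122 g.
Cost = 221.2122 g / 1000 × $45.8/kg = $10.13.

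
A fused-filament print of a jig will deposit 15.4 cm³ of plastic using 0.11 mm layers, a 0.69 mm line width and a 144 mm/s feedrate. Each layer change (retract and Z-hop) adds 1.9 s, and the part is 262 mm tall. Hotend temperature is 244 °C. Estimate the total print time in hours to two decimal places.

Extrusion cross-section = 0.11 × 0.69 = 0.0759 mm².
Toolpath length = 15.4 cm³ / 0.0759 mm² = 15400 / 0.0759 = 202898.6 mm.
Extrusion time: 202898.6 / 144 → 1409 s.
Layer count = ceil(262 / 0.11) = 2382.
Z-hop total: 2382 × 1.9 → 4525.8 s.
Altogether 1409 + 4525.8 = 5934.8 s, i.e. 1.65 hours.

1.65 hours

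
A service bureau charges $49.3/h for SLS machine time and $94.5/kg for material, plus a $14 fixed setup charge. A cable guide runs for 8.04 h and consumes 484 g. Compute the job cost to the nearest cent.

Machine-time cost = 49.3 × 8.04 = $396.372.
Material cost = 94.5 × 484/1000 = $45.738.
Total = 396.372 + 45.738 + 14 = $456.11.

$456.11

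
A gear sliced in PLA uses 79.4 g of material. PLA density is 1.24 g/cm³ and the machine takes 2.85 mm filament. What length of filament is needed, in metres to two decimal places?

10.04 m

Volume = 79.4 g / 1.24 g·cm⁻³ = 64.0323 cm³ = 64032.3 mm³.
Cross-section of 2.85 mm filament: π·(2.85/2)² = 6.3794 mm².
L = V/A = 64032.3/6.3794 = 10037.35 mm → 10.04 m.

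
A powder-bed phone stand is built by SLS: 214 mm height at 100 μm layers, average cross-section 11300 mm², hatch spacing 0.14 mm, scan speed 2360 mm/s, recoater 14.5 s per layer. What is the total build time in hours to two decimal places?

Number of layers: 214 / 0.1 → 2140 (rounded up).
Hatch length per layer = 11300 / 0.14, so 80714.3 mm.
Per-layer scan time = 80714.3 / 2360, so 34.201 s.
Time per layer = 34.201 + 14.5, so 48.701 s.
2140 layers × 48.701 s/layer = 104220.14 s, i.e. 28.95 hours.

28.95 hours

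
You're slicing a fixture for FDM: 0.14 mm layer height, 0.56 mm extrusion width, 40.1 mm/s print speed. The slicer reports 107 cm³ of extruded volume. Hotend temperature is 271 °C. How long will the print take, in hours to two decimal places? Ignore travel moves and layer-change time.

Extrusion cross-section: 0.14 × 0.56 → 0.0784 mm².
Path length: 107000 mm³ / 0.0784 mm² → 1364795.9 mm.
Time extruding = 1364795.9 / 40.1, so 34034.8 s.
34034.8 s = 9.45 hours.

9.45 hours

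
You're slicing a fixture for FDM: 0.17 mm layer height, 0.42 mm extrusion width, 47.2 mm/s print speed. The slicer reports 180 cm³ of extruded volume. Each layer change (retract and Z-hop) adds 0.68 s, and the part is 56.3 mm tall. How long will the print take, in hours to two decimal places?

14.90 hours

Bead cross-section = 0.17 × 0.42, so 0.0714 mm².
Total extruded path = 180000/0.0714 = 2521008.4 mm.
Extrusion time = 2521008.4 / 47.2, so 53411.2 s.
Number of layers: 56.3 / 0.17 → 332 (rounded up).
Non-print overhead = 332 × 0.68 = 225.76 s.
Altogether 53411.2 + 225.76 = 53636.96 s, i.e. 14.90 hours.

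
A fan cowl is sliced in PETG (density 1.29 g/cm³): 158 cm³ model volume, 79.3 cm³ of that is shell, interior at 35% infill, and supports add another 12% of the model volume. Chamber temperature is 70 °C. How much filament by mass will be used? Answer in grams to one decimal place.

Infill region = 158 − 79.3, so 78.7 cm³.
Infill volume = 0.35 × 78.7 = 27.545 cm³.
Support: 0.12 × 158 → 18.96 cm³.
Total extruded = 79.3 + 27.545 + 18.96 = 125.805 cm³.
Mass = 125.805 × 1.29 = 162.28845 g.

162.3 g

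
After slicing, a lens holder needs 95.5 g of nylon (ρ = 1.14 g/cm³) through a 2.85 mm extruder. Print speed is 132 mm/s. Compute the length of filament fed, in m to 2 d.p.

Volume = 95.5 g / 1.14 g·cm⁻³ = 83.7719 cm³ = 83771.9 mm³.
A = π r² = π × 1.425² = 6.3794 mm².
Length = 83771.9 / 6.3794 = 13131.63 mm = 13.13 m.

13.13 m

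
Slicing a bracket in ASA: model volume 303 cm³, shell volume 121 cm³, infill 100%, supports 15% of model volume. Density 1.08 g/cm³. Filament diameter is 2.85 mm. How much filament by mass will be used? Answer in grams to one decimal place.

Infill region = 303 − 121, so 182 cm³.
Infill deposited: 1.00 × 182 → 182 cm³.
Support = 0.15 × 303 = 45.45 cm³.
Deposited volume: 121 + 182 + 45.45 → 348.45 cm³.
Mass = 348.45 × 1.08, so 376.326 g.

376.3 g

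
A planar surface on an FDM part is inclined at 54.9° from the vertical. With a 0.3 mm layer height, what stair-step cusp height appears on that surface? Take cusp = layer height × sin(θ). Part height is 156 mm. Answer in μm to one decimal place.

Cusp = layer height × sin(54.9°) = 0.3 × 0.8181 = 0.24543 mm = 245.4 μm.

245.4 μm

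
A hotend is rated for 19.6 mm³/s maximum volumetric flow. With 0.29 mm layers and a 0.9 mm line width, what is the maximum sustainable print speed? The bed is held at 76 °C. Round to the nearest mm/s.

75 mm/s

Extrusion cross-section = 0.29 × 0.9 = 0.261 mm².
v_max = Q/A = 19.6/0.261 = 75.10 mm/s → 75 mm/s.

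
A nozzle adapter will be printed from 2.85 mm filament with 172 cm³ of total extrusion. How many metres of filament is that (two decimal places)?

A = π r² = π × 1.425² = 6.3794 mm².
Length = 172 cm³ / 6.3794 mm² = 172000 / 6.3794 = 26961.78 mm = 26.96 m.

26.96 m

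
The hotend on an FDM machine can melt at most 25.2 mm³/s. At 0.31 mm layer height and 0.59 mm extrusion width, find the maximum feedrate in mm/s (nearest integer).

138 mm/s

Extrusion cross-section = 0.31 × 0.59 = 0.1829 mm².
v_max = Q/A = 25.2/0.1829 = 137.78 mm/s → 138 mm/s.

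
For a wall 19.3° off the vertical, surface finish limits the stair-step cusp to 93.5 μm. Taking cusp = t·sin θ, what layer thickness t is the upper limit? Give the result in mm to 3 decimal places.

Layer height = cusp / sin(19.3°) = 0.0935 / 0.3305 = 0.283 mm.

0.283 mm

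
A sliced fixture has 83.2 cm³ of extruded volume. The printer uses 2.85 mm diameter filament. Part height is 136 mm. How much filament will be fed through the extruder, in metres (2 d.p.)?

A = π r² = π × 1.425² = 6.3794 mm².
L = 83200 mm³ / 6.3794 mm² = 13041.98 mm, i.e. 13.04 m.

13.04 m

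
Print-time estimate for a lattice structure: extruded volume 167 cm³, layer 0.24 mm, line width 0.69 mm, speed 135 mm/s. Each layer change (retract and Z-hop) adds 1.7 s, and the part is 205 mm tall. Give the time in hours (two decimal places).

2.48 hours

Bead cross-section = 0.24 × 0.69 = 0.1656 mm².
Toolpath length = 167 cm³ / 0.1656 mm² = 167000 / 0.1656 = 1008454.1 mm.
Print-move time = 1008454.1 / 135 = 7470 s.
Number of layers: 205 / 0.24 → 855 (rounded up).
Non-print overhead: 855 × 1.7 → 1453.5 s.
Altogether 7470 + 1453.5 = 8923.5 s, i.e. 2.48 hours.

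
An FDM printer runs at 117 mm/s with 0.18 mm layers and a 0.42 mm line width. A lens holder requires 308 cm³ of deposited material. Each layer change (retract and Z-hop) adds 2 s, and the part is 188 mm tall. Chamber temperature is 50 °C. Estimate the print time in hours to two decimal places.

Bead cross-section = 0.18 × 0.42, so 0.0756 mm².
Toolpath length = 308 cm³ / 0.0756 mm² = 308000 / 0.0756 = 4074074.1 mm.
Extrusion time = 4074074.1 / 117 = 34821.1 s.
Layer count = ceil(188 / 0.18) = 1045.
Z-hop total: 1045 × 2 → 2090 s.
Altogether 34821.1 + 2090 = 36911.1 s, i.e. 10.25 hours.

10.25 hours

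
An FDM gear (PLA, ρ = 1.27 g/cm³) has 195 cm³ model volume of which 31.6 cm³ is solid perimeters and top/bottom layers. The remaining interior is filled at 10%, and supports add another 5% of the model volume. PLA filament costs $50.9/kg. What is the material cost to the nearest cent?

Infill region: 195 − 31.6 → 163.4 cm³.
Deposited infill = 0.10 × 163.4 = 16.34 cm³.
Support: 0.05 × 195 → 9.75 cm³.
Total extruded = 31.6 + 16.34 + 9.75, so 57.69 cm³.
Mass = 57.69 × 1.27, so 73.2663 g.
Cost = 73.2663 g / 1000 × $50.9/kg = $3.73.

$3.73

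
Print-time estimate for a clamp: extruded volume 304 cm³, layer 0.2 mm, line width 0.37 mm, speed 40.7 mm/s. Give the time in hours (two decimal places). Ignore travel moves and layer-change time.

Line area: 0.2 × 0.37 → 0.074 mm².
Path length: 304000 mm³ / 0.074 mm² → 4108108.1 mm.
Extrusion time = 4108108.1 / 40.7, so 100936.3 s.
That's 100936.3 s → 28.04 hours.

28.04 hours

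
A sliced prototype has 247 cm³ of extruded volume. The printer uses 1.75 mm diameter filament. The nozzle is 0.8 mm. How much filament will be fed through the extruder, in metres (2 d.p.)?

Filament cross-section = π × (1.75/2)² = 2.4053 mm².
L = 247000 mm³ / 2.4053 mm² = 102689.89 mm, i.e. 102.69 m.

102.69 m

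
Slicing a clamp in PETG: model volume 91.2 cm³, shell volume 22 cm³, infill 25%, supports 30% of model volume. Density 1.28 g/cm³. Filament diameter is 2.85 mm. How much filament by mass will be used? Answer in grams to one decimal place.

Volume inside the shell = 91.2 − 22, so 69.2 cm³.
Infill deposited: 0.25 × 69.2 → 17.3 cm³.
Support = 0.30 × 91.2 = 27.36 cm³.
Total printed volume = 22 + 17.3 + 27.36, so 66.66 cm³.
Mass: 66.66 × 1.28 → 85.3248 g.

85.3 g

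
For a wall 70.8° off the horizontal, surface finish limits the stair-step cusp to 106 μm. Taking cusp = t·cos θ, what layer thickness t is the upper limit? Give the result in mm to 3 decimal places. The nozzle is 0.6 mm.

0.322 mm

Layer height = cusp / cos(70.8°) = 0.106 / 0.3289 = 0.322 mm.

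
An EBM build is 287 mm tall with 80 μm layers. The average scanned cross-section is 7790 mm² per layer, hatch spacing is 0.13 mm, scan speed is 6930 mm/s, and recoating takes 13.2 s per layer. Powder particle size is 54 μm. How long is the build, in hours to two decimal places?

21.77 hours

Layer count = ceil(287 / 0.08) = 3588.
Scan path per layer = 7790 / 0.13 = 59923.1 mm.
Beam time per layer = 59923.1 / 6930, so 8.6469 s.
Layer cycle = 8.6469 + 13.2 = 21.8469 s.
Total: 3588 × 21.8469 s = 78386.6772 s → 21.77 hours.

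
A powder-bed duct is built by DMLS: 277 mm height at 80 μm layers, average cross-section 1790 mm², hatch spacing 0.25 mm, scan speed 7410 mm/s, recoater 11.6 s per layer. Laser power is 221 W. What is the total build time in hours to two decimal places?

12.09 hours

Layers = ⌈277/0.08⌉ = 3463.
Scan path per layer = 1790 / 0.25, so 7160 mm.
Scan time per layer = 7160 / 7410, so 0.9663 s.
Time per layer: 0.9663 + 11.6 → 12.5663 s.
3463 layers × 12.5663 s/layer = 43517.0969 s, i.e. 12.09 hours.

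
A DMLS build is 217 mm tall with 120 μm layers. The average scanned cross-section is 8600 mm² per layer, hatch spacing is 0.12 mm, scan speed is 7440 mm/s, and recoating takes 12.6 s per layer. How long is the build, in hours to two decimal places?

Layer count = ceil(217 / 0.12) = 1809.
Hatch length per layer = 8600 / 0.12, so 71666.7 mm.
Scan time per layer = 71666.7 / 7440, so 9.6326 s.
Time per layer: 9.6326 + 12.6 → 22.2326 s.
1809 layers × 22.2326 s/layer = 40218.7734 s, i.e. 11.17 hours.

11.17 hours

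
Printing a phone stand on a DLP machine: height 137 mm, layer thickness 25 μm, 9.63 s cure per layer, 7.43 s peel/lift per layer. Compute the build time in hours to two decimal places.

25.97 hours

Number of layers: 137 / 0.025 → 5480 (rounded up).
Each layer takes = 9.63 + 7.43, so 17.06 s.
Total = 5480 × 17.06 = 93488.8 s = 25.97 hours.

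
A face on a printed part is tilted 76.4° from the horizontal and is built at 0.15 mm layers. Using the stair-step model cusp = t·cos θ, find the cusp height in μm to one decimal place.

Cusp = layer height × cos(76.4°) = 0.15 × 0.2351 = 0.035265 mm = 35.3 μm.

35.3 μm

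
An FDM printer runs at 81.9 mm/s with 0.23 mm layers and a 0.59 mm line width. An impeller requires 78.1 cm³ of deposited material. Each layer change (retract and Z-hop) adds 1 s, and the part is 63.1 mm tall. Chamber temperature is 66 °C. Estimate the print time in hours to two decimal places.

2.03 hours

Bead cross-section = 0.23 × 0.59 = 0.1357 mm².
Toolpath length = 78.1 cm³ / 0.1357 mm² = 78100 / 0.1357 = 575534.3 mm.
Print-move time: 575534.3 / 81.9 → 7027.3 s.
Layer count = ceil(63.1 / 0.23) = 275.
Z-hop total = 275 × 1, so 275 s.
Total = 7027.3 + 275 = 7302.3 s = 2.03 hours.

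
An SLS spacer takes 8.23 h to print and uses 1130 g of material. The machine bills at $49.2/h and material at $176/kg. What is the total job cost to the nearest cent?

$603.80

Time charge: 49.2 × 8.23 → $404.916.
Material cost: 176 × 1130/1000 → $198.88.
Job cost: 404.916 + 198.88 = 603.796 ≈ $603.80.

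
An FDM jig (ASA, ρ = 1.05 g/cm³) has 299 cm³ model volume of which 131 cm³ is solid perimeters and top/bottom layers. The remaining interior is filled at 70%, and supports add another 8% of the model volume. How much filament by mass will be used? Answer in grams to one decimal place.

286.1 g

Volume inside the shell = 299 − 131 = 168 cm³.
Deposited infill = 0.70 × 168, so 117.6 cm³.
Support = 0.08 × 299, so 23.92 cm³.
Total printed volume: 131 + 117.6 + 23.92 → 272.52 cm³.
Mass: 272.52 × 1.05 → 286.146 g.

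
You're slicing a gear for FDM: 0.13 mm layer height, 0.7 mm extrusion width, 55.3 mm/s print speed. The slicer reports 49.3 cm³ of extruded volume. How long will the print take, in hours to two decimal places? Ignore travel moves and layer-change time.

2.72 hours

Extrusion cross-section: 0.13 × 0.7 → 0.091 mm².
Path length: 49300 mm³ / 0.091 mm² → 541758.2 mm.
Print-move time = 541758.2 / 55.3, so 9796.7 s.
That's 9796.7 s → 2.72 hours.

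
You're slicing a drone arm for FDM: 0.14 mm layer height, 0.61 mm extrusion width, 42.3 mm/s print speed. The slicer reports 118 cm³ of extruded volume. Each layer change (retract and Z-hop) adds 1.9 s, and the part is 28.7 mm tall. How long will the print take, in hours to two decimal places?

9.18 hours

Line area: 0.14 × 0.61 → 0.0854 mm².
Toolpath length = 118 cm³ / 0.0854 mm² = 118000 / 0.0854 = 1381733 mm.
Extrusion time = 1381733 / 42.3, so 32665.1 s.
Layers = ⌈28.7/0.14⌉ = 205.
Layer-change overhead = 205 × 1.9, so 389.5 s.
Altogether 32665.1 + 389.5 = 33054.6 s, i.e. 9.18 hours.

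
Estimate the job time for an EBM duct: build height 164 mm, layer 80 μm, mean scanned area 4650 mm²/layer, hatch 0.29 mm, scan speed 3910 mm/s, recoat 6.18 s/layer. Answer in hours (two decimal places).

5.85 hours

Number of layers: 164 / 0.08 → 2050 (rounded up).
Per-layer scan distance: 4650 / 0.29 → 16034.5 mm.
Scan time per layer = 16034.5 / 3910 = 4.1009 s.
Time per layer = 4.1009 + 6.18, so 10.2809 s.
Build time = 2050 × 10.2809 = 21075.845 s = 5.85 hours.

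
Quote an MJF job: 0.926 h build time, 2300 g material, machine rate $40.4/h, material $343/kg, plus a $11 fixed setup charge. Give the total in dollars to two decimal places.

$837.31

Machine cost: 40.4 × 0.926 → $37.4104.
Material cost = 343 × 2300/1000, so $788.90.
Adding setup: 37.4104 + 788.90 + 11 → 837.3104 ≈ $837.31.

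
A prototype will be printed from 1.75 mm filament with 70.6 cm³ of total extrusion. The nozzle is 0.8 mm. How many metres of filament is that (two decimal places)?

29.35 m

A = π r² = π × 0.875² = 2.4053 mm².
L = 70600 mm³ / 2.4053 mm² = 29351.85 mm, i.e. 29.35 m.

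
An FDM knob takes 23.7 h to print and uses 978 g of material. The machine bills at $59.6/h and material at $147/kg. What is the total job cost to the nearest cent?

$1556.29

Machine cost = 59.6 × 23.7 = $1412.52.
Material cost = 147 × 978/1000 = $143.766.
Total = 1412.52 + 143.766 = 1556.286 ≈ $1556.29.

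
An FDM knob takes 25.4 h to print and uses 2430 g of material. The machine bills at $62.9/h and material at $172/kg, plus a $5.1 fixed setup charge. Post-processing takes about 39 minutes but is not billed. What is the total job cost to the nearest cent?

Machine cost = 62.9 × 25.4, so $1597.66.
Feedstock cost = 172 × 2430/1000 = $417.96.
Total = 1597.66 + 417.96 + 5.1 = $2020.72.

$2020.72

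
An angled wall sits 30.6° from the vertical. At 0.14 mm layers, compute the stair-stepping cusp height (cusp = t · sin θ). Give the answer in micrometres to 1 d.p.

71.3 μm

Cusp = layer height × sin(30.6°) = 0.14 × 0.5090 = 0.07126 mm = 71.3 μm.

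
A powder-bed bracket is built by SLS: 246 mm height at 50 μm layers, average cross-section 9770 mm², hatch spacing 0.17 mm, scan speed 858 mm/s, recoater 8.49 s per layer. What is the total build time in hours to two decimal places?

103.15 hours

Layer count = ceil(246 / 0.05) = 4920.
Per-layer scan distance = 9770 / 0.17, so 57470.6 mm.
Laser time per layer = 57470.6 / 858, so 66.9821 s.
Time per layer: 66.9821 + 8.49 → 75.4721 s.
Build time = 4920 × 75.4721 = 371322.732 s = 103.15 hours.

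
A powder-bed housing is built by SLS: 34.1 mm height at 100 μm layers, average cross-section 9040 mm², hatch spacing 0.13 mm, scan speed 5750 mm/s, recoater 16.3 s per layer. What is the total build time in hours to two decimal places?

2.69 hours

Layer count = ceil(34.1 / 0.1) = 341.
Scan path per layer = 9040 / 0.13, so 69538.5 mm.
Laser time per layer = 69538.5 / 5750, so 12.0937 s.
Layer cycle = 12.0937 + 16.3, so 28.3937 s.
Total: 341 × 28.3937 s = 9682.2517 s → 2.69 hours.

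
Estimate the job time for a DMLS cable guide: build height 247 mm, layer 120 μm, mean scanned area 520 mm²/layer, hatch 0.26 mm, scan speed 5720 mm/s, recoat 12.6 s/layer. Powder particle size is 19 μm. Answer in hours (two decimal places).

Number of layers: 247 / 0.12 → 2059 (rounded up).
Hatch length per layer = 520 / 0.26 = 2000 mm.
Laser time per layer = 2000 / 5720 = 0.3497 s.
Layer cycle: 0.3497 + 12.6 → 12.9497 s.
Build time = 2059 × 12.9497 = 26663.4323 s = 7.41 hours.

7.41 hours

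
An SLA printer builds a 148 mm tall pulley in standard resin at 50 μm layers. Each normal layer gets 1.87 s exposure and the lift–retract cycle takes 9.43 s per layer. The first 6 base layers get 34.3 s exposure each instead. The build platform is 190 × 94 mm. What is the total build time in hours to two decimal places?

Layer count = ceil(148 / 0.05) = 2960.
Burn-in layers = 6 × (34.3 + 9.43) = 262.38 s.
Remaining layers = 2954 × (1.87 + 9.43) = 33380.2 s.
Sum: 262.38 + 33380.2 = 33642.58 s → 9.35 hours.

9.35 hours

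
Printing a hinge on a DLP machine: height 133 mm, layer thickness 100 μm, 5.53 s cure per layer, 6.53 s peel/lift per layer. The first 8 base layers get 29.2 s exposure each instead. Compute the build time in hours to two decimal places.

Number of layers: 133 / 0.1 → 1330 (rounded up).
Bottom layers: 8 × (29.2 + 6.53) → 285.84 s.
Remaining layers = 1322 × (5.53 + 6.53), so 15943.32 s.
Total = 285.84 + 15943.32 = 16229.16 s = 4.51 hours.

4.51 hours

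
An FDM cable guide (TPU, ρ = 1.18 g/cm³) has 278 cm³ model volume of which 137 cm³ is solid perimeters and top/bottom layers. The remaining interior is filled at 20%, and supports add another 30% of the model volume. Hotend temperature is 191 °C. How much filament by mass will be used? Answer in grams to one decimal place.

Interior volume = 278 − 137 = 141 cm³.
Deposited infill = 0.20 × 141, so 28.2 cm³.
Support: 0.30 × 278 → 83.4 cm³.
Deposited volume = 137 + 28.2 + 83.4, so 248.6 cm³.
Mass = 248.6 × 1.18, so 293.348 g.

293.3 g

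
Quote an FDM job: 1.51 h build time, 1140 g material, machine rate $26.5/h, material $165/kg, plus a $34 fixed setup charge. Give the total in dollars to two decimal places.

Machine cost = 26.5 × 1.51, so $40.015.
Material charge = 165 × 1140/1000 = $188.10.
Adding setup: 40.015 + 188.10 + 34 → 262.115 ≈ $262.12.

$262.12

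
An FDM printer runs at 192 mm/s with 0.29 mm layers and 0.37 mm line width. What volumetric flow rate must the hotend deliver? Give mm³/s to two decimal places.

Extrusion cross-section = 0.29 × 0.37, so 0.1073 mm².
Q = v·A = 192 × 0.1073 = 20.60 mm³/s.

20.60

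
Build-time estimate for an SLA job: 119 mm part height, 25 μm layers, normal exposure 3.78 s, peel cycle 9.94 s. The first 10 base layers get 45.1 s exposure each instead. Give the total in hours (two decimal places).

18.26 hours

Number of layers: 119 / 0.025 → 4760 (rounded up).
Bottom layers = 10 × (45.1 + 9.94), so 550.4 s.
Remaining layers = 4750 × (3.78 + 9.94), so 65170 s.
Sum: 550.4 + 65170 = 65720.4 s → 18.26 hours.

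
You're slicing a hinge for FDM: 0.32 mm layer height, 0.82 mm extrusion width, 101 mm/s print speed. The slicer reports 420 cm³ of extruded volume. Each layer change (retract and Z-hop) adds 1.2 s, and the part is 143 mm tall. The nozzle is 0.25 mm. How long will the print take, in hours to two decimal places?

Line area = 0.32 × 0.82 = 0.2624 mm².
Total extruded path = 420000/0.2624 = 1600609.8 mm.
Print-move time = 1600609.8 / 101 = 15847.6 s.
Layer count = ceil(143 / 0.32) = 447.
Z-hop total = 447 × 1.2, so 536.4 s.
Total = 15847.6 + 536.4 = 16384 s = 4.55 hours.

4.55 hours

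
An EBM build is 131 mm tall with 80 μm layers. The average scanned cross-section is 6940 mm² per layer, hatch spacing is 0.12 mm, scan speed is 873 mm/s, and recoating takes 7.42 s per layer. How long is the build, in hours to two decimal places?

Layer count = ceil(131 / 0.08) = 1638.
Scan path per layer = 6940 / 0.12 = 57833.3 mm.
Per-layer scan time: 57833.3 / 873 → 66.2466 s.
Per-layer time = 66.2466 + 7.42 = 73.6666 s.
Build time = 1638 × 73.6666 = 120665.8908 s = 33.52 hours.

33.52 hours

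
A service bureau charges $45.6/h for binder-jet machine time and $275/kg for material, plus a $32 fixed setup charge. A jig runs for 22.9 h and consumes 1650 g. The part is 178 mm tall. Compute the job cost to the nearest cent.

$1529.99

Time charge: 45.6 × 22.9 → $1044.24.
Material cost = 275 × 1650/1000 = $453.75.
Total = 1044.24 + 453.75 + 32 = $1529.99.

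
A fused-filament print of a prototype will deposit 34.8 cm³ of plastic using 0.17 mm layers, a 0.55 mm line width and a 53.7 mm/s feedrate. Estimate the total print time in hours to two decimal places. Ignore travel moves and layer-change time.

Bead cross-section = 0.17 × 0.55, so 0.0935 mm².
Toolpath length = 34.8 cm³ / 0.0935 mm² = 34800 / 0.0935 = 372192.5 mm.
Time extruding = 372192.5 / 53.7 = 6931 s.
That's 6931 s → 1.93 hours.

1.93 hours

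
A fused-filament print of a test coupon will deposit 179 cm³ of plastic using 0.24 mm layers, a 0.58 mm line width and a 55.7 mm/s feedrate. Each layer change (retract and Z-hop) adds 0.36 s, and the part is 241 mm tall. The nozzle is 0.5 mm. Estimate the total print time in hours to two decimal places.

Extrusion cross-section: 0.24 × 0.58 → 0.1392 mm².
Total extruded path = 179000/0.1392 = 1285919.5 mm.
Time extruding = 1285919.5 / 55.7 = 23086.5 s.
Layer count = ceil(241 / 0.24) = 1005.
Non-print overhead = 1005 × 0.36, so 361.8 s.
Total = 23086.5 + 361.8 = 23448.3 s = 6.51 hours.

6.51 hours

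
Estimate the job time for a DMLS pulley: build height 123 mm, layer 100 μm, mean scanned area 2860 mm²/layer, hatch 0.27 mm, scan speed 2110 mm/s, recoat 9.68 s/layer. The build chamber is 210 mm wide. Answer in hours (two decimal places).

5.02 hours

Layers = ⌈123/0.1⌉ = 1230.
Per-layer scan distance: 2860 / 0.27 → 10592.6 mm.
Laser time per layer = 10592.6 / 2110, so 5.0202 s.
Layer cycle = 5.0202 + 9.68, so 14.7002 s.
1230 layers × 14.7002 s/layer = 18081.246 s, i.e. 5.02 hours.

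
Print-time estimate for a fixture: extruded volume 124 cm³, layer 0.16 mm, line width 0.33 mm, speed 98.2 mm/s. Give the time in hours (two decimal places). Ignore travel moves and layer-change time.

Bead cross-section = 0.16 × 0.33, so 0.0528 mm².
Toolpath length = 124 cm³ / 0.0528 mm² = 124000 / 0.0528 = 2348484.8 mm.
Extrusion time = 2348484.8 / 98.2, so 23915.3 s.
Converting: 23915.3 s = 6.64 hours.

6.64 hours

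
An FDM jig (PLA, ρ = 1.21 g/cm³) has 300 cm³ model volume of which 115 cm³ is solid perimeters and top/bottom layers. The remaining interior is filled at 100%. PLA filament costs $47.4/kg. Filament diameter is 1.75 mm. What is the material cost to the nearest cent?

Infill region = 300 − 115 = 185 cm³.
Infill deposited = 1.00 × 185, so 185 cm³.
Deposited volume = 115 + 185 = 300 cm³.
Mass = 300 × 1.21, so 363 g.
At $47.4/kg: 363/1000 × 47.4 = $17.21.

$17.21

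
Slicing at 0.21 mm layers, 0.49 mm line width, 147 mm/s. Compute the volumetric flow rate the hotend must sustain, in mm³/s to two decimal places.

Extrusion cross-section = 0.21 × 0.49 = 0.1029 mm².
Q = v·A = 147 × 0.1029 = 15.13 mm³/s.

15.13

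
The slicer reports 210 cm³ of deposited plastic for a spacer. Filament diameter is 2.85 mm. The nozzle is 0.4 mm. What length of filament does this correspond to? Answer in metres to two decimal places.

32.92 m

A = π r² = π × 1.425² = 6.3794 mm².
Length = 210 cm³ / 6.3794 mm² = 210000 / 6.3794 = 32918.46 mm = 32.92 m.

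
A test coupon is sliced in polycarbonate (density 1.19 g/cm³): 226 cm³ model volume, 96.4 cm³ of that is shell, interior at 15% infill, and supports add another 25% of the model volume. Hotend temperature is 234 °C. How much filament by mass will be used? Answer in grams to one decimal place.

205.1 g

Volume inside the shell = 226 − 96.4, so 129.6 cm³.
Deposited infill: 0.15 × 129.6 → 19.44 cm³.
Support: 0.25 × 226 → 56.5 cm³.
Total printed volume = 96.4 + 19.44 + 56.5 = 172.34 cm³.
Mass = 172.34 × 1.19 = 205.0846 g.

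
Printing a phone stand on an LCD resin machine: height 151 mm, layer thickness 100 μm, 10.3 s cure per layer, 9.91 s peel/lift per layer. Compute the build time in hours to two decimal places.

Layer count = ceil(151 / 0.1) = 1510.
Cycle time = 10.3 + 9.91, so 20.21 s.
Total = 1510 × 20.21 = 30517.1 s = 8.48 hours.

8.48 hours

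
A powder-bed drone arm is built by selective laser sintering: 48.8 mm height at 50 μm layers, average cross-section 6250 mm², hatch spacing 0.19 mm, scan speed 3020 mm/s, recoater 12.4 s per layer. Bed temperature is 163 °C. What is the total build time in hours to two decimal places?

Layer count = ceil(48.8 / 0.05) = 976.
Scan path per layer = 6250 / 0.19, so 32894.7 mm.
Per-layer scan time: 32894.7 / 3020 → 10.8923 s.
Layer cycle: 10.8923 + 12.4 → 23.2923 s.
Build time = 976 × 23.2923 = 22733.2848 s = 6.31 hours.

6.31 hours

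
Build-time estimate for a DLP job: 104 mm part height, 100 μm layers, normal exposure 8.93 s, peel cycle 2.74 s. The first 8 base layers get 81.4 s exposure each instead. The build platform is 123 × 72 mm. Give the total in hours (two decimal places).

Layer count = ceil(104 / 0.1) = 1040.
Burn-in layers = 8 × (81.4 + 2.74), so 673.12 s.
Normal layers: 1032 × (8.93 + 2.74) → 12043.44 s.
Total = 673.12 + 12043.44 = 12716.56 s = 3.53 hours.

3.53 hours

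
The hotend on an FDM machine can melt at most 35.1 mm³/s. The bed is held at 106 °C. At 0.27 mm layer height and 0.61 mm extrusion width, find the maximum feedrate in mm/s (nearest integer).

Bead cross-section = 0.27 × 0.61 = 0.1647 mm².
Max speed = 35.1 / 0.1647 = 213.11 ≈ 213 mm/s.

213 mm/s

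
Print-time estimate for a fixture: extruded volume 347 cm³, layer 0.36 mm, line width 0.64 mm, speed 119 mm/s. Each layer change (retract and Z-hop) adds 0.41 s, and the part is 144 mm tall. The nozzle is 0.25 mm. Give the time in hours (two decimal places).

3.56 hours

Bead cross-section = 0.36 × 0.64, so 0.2304 mm².
Toolpath length = 347 cm³ / 0.2304 mm² = 347000 / 0.2304 = 1506076.4 mm.
Time extruding = 1506076.4 / 119, so 12656.1 s.
Layer count = ceil(144 / 0.36) = 400.
Non-print overhead = 400 × 0.41 = 164 s.
Total = 12656.1 + 164 = 12820.1 s = 3.56 hours.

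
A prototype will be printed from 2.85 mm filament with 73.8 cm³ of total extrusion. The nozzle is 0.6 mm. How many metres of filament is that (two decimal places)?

A = π r² = π × 1.425² = 6.3794 mm².
Length = 73.8 cm³ / 6.3794 mm² = 73800 / 6.3794 = 11568.49 mm = 11.57 m.

11.57 m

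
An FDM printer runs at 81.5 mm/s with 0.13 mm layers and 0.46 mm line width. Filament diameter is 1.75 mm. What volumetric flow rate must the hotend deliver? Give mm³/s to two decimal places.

Bead cross-section = 0.13 × 0.46, so 0.0598 mm².
Q = v·A = 81.5 × 0.0598 = 4.87 mm³/s.

4.87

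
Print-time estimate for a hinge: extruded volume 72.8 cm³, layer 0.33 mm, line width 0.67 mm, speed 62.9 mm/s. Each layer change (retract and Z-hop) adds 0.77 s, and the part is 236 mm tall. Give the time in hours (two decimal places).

1.61 hours

Extrusion cross-section: 0.33 × 0.67 → 0.2211 mm².
Toolpath length = 72.8 cm³ / 0.2211 mm² = 72800 / 0.2211 = 329262.8 mm.
Extrusion time = 329262.8 / 62.9 = 5234.7 s.
Layers = ⌈236/0.33⌉ = 716.
Non-print overhead: 716 × 0.77 → 551.32 s.
Altogether 5234.7 + 551.32 = 5786.02 s, i.e. 1.61 hours.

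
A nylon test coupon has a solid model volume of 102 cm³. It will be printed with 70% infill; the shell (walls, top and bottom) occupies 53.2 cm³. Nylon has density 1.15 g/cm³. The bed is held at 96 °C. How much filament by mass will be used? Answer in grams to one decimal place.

Volume inside the shell = 102 − 53.2, so 48.8 cm³.
Infill volume: 0.70 × 48.8 → 34.16 cm³.
Total extruded = 53.2 + 34.16 = 87.36 cm³.
Mass: 87.36 × 1.15 → 100.464 g.

100.5 g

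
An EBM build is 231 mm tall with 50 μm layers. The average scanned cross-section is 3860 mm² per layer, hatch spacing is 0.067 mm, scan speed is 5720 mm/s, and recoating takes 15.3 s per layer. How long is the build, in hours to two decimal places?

32.56 hours

Number of layers: 231 / 0.05 → 4620 (rounded up).
Hatch length per layer: 3860 / 0.067 → 57611.9 mm.
Beam time per layer = 57611.9 / 5720 = 10.072 s.
Per-layer time = 10.072 + 15.3 = 25.372 s.
Total: 4620 × 25.372 s = 117218.64 s → 32.56 hours.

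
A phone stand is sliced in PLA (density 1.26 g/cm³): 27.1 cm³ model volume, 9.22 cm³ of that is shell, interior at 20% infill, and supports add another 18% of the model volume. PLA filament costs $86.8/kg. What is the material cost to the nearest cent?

$1.93

Infill region = 27.1 − 9.22, so 17.88 cm³.
Deposited infill = 0.20 × 17.88 = 3.576 cm³.
Support: 0.18 × 27.1 → 4.878 cm³.
Deposited volume: 9.22 + 3.576 + 4.878 → 17.674 cm³.
Mass: 17.674 × 1.26 → 22.26924 g.
Cost = 22.26924 g / 1000 × $86.8/kg = $1.93.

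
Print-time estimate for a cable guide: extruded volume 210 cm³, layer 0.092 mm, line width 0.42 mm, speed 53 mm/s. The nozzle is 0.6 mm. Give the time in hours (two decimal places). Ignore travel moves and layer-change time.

Line area: 0.092 × 0.42 → 0.03864 mm².
Toolpath length = 210 cm³ / 0.03864 mm² = 210000 / 0.03864 = 5434782.6 mm.
Time extruding = 5434782.6 / 53 = 102543.1 s.
102543.1 s = 28.48 hours.

28.48 hours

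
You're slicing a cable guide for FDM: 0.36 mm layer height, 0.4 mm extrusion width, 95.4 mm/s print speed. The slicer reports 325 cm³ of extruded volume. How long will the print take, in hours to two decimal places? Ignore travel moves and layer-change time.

Line area = 0.36 × 0.4, so 0.144 mm².
Toolpath length = 325 cm³ / 0.144 mm² = 325000 / 0.144 = 2256944.4 mm.
Extrusion time: 2256944.4 / 95.4 → 23657.7 s.
23657.7 s = 6.57 hours.

6.57 hours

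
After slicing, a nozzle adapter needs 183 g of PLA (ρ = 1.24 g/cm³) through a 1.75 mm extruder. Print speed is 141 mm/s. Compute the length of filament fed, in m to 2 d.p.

61.36 m

Extruded volume: 183/1.24 = 147.5806 cm³ (147580.6 mm³).
Cross-section of 1.75 mm filament: π·(1.75/2)² = 2.4053 mm².
Length = 147580.6 / 2.4053 = 61356.42 mm = 61.36 m.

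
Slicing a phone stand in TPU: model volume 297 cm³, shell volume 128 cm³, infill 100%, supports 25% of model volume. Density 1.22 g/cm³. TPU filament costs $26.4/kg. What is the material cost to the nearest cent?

Volume inside the shell = 297 − 128 = 169 cm³.
Deposited infill = 1.00 × 169 = 169 cm³.
Support = 0.25 × 297 = 74.25 cm³.
Deposited volume: 128 + 169 + 74.25 → 371.25 cm³.
Mass: 371.25 × 1.22 → 452.925 g.
At $26.4/kg: 452.925/1000 × 26.4 = $11.96.

$11.96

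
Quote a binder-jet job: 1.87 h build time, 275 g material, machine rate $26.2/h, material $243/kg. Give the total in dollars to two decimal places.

$115.82

Machine cost = 26.2 × 1.87, so $48.994.
Feedstock cost = 243 × 275/1000, so $66.825.
Job cost: 48.994 + 66.825 = 115.819 ≈ $115.82.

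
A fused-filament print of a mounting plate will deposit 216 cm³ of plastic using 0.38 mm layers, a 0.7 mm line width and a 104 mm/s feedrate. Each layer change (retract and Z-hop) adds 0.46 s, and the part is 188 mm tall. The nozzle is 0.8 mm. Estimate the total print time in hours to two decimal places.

Line area = 0.38 × 0.7 = 0.266 mm².
Toolpath length = 216 cm³ / 0.266 mm² = 216000 / 0.266 = 812030.1 mm.
Print-move time = 812030.1 / 104, so 7808 s.
Number of layers: 188 / 0.38 → 495 (rounded up).
Z-hop total = 495 × 0.46 = 227.7 s.
Altogether 7808 + 227.7 = 8035.7 s, i.e. 2.23 hours.

2.23 hours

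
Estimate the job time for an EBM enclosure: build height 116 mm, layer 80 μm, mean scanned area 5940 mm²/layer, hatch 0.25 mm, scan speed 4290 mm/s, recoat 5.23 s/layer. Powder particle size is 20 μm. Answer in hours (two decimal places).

Layers = ⌈116/0.08⌉ = 1450.
Hatch length per layer: 5940 / 0.25 → 23760 mm.
Beam time per layer: 23760 / 4290 → 5.5385 s.
Per-layer time = 5.5385 + 5.23 = 10.7685 s.
Total: 1450 × 10.7685 s = 15614.325 s → 4.34 hours.

4.34 hours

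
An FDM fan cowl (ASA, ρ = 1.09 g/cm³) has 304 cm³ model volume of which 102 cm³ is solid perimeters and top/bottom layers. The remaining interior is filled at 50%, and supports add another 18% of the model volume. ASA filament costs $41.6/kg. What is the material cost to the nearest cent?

$11.69

Volume inside the shell: 304 − 102 → 202 cm³.
Deposited infill = 0.50 × 202, so 101 cm³.
Support = 0.18 × 304 = 54.72 cm³.
Total printed volume = 102 + 101 + 54.72 = 257.72 cm³.
Mass = 257.72 × 1.09 = 280.9148 g.
Cost = 280.9148 g / 1000 × $41.6/kg = $11.69.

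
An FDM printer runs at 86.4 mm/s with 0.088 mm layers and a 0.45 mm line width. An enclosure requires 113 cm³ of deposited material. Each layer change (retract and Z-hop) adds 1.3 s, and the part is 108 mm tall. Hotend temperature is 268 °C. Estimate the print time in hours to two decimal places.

9.62 hours

Bead cross-section = 0.088 × 0.45, so 0.0396 mm².
Path length: 113000 mm³ / 0.0396 mm² → 2853535.4 mm.
Print-move time = 2853535.4 / 86.4 = 33027 s.
Number of layers: 108 / 0.088 → 1228 (rounded up).
Non-print overhead = 1228 × 1.3 = 1596.4 s.
Altogether 33027 + 1596.4 = 34623.4 s, i.e. 9.62 hours.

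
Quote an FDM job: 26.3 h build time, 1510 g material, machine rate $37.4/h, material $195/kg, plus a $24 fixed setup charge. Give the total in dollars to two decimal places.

Machine cost = 37.4 × 26.3 = $983.62.
Feedstock cost = 195 × 1510/1000, so $294.45.
Total = 983.62 + 294.45 + 24 = $1302.07.

$1302.07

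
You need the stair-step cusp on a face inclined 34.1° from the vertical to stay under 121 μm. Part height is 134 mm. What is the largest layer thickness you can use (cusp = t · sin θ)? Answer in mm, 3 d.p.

t = h_c / sin θ = 0.121 / 0.5606 = 0.216 mm.

0.216 mm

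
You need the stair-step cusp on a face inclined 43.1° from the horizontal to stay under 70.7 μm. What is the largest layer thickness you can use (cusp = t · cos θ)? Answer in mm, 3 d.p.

Layer height = cusp / cos(43.1°) = 0.0707 / 0.7302 = 0.097 mm.

0.097 mm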